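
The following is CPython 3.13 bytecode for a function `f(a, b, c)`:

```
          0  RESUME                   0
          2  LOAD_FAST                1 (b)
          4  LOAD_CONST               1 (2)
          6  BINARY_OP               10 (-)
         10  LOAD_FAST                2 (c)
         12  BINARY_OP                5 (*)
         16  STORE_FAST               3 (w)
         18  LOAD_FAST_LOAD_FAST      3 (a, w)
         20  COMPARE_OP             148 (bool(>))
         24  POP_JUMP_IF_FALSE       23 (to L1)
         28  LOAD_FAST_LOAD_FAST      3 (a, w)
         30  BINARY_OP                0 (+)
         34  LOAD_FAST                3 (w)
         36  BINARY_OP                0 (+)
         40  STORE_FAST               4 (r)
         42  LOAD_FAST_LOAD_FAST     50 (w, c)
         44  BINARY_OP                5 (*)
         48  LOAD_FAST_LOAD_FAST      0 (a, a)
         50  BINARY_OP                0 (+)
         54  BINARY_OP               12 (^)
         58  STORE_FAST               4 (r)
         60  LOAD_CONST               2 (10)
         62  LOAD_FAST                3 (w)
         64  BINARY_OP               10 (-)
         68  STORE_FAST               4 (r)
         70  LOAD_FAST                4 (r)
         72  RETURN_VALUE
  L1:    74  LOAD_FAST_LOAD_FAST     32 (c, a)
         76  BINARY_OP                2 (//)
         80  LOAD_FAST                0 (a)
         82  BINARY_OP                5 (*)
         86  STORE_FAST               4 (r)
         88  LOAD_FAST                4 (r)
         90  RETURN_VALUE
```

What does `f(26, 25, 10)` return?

0

LOAD_FAST b → push 25. Stack: [25]
LOAD_CONST → push 2. Stack: [25, 2]
BINARY_OP - → 25 - 2 = 23. Stack: [23]
LOAD_FAST c → push 10. Stack: [23, 10]
BINARY_OP * → 23 * 10 = 230. Stack: [230]
STORE_FAST w → w=230. Stack: []
LOAD_FAST_LOAD_FAST a,w → push 26,230. Stack: [26, 230]
COMPARE_OP bool(>) → 26 vs 230 = False. Stack: [False]
POP_JUMP_IF_FALSE → pop False; jump. Stack: []
LOAD_FAST_LOAD_FAST c,a → push 10,26. Stack: [10, 26]
BINARY_OP // → 10 // 26 = 0. Stack: [0]
LOAD_FAST a → push 26. Stack: [0, 26]
BINARY_OP * → 0 * 26 = 0. Stack: [0]
STORE_FAST r → r=0. Stack: []
LOAD_FAST r → push 0. Stack: [0]
RETURN_VALUE → return 0.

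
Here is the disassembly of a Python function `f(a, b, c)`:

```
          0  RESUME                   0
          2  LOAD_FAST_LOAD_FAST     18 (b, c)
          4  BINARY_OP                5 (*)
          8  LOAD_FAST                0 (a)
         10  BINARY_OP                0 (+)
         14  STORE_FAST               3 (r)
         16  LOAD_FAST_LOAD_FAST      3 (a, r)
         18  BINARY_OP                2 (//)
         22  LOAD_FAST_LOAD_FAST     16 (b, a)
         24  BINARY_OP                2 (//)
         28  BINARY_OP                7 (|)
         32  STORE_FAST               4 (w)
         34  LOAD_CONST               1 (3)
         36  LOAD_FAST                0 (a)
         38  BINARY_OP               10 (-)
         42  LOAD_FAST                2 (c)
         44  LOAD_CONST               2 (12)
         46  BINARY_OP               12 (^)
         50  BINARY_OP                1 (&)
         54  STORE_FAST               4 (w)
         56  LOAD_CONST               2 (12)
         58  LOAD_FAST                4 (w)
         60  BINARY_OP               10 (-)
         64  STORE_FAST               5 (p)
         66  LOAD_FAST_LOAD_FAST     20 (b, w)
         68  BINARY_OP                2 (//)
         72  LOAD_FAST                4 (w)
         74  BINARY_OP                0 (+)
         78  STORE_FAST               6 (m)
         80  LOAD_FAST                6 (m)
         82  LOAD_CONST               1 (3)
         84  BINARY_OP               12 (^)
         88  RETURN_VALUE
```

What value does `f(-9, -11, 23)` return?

LOAD_FAST_LOAD_FAST b,c → push -11,23. Stack: [-11, 23]
BINARY_OP * → -11 * 23 = -253. Stack: [-253]
LOAD_FAST a → push -9. Stack: [-253, -9]
BINARY_OP + → -253 + -9 = -262. Stack: [-262]
STORE_FAST r → r=-262. Stack: []
LOAD_FAST_LOAD_FAST a,r → push -9,-262. Stack: [-9, -262]
BINARY_OP // → -9 // -262 = 0. Stack: [0]
LOAD_FAST_LOAD_FAST b,a → push -11,-9. Stack: [0, -11, -9]
BINARY_OP // → -11 // -9 = 1. Stack: [0, 1]
BINARY_OP | → 0 | 1 = 1. Stack: [1]
STORE_FAST w → w=1. Stack: []
LOAD_CONST → push 3. Stack: [3]
LOAD_FAST a → push -9. Stack: [3, -9]
BINARY_OP - → 3 - -9 = 12. Stack: [12]
LOAD_FAST c → push 23. Stack: [12, 23]
LOAD_CONST → push 12. Stack: [12, 23, 12]
BINARY_OP ^ → 23 ^ 12 = 27. Stack: [12, 27]
BINARY_OP & → 12 & 27 = 8. Stack: [8]
STORE_FAST w → w=8. Stack: []
LOAD_CONST → push 12. Stack: [12]
LOAD_FAST w → push 8. Stack: [12, 8]
BINARY_OP - → 12 - 8 = 4. Stack: [4]
STORE_FAST p → p=4. Stack: []
LOAD_FAST_LOAD_FAST b,w → push -11,8. Stack: [-11, 8]
BINARY_OP // → -11 // 8 = -2. Stack: [-2]
LOAD_FAST w → push 8. Stack: [-2, 8]
BINARY_OP + → -2 + 8 = 6. Stack: [6]
STORE_FAST m → m=6. Stack: []
LOAD_FAST m → push 6. Stack: [6]
LOAD_CONST → push 3. Stack: [6, 3]
BINARY_OP ^ → 6 ^ 3 = 5. Stack: [5]
RETURN_VALUE → return 5.

5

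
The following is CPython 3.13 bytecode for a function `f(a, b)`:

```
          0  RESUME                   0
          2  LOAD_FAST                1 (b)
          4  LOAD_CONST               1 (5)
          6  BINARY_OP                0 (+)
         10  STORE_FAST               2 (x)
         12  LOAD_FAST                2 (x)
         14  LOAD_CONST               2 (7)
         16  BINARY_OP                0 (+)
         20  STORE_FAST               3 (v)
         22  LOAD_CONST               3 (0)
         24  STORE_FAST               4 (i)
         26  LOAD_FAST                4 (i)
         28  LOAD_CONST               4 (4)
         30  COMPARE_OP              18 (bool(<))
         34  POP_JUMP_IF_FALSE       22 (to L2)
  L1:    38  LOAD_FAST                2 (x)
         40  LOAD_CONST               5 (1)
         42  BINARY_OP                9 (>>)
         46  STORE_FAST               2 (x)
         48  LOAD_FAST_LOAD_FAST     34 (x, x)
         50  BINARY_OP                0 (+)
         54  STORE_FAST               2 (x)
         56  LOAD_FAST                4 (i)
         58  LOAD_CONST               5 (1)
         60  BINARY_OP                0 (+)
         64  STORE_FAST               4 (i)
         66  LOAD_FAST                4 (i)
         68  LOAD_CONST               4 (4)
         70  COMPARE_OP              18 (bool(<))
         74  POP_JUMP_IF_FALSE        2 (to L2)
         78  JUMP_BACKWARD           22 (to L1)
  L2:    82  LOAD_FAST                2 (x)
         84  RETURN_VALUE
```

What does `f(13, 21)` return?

26

LOAD_FAST b → push 21
LOAD_CONST → push 5
BINARY_OP + → 21 + 5 = 26
STORE_FAST x → x=26
LOAD_FAST x → push 26
LOAD_CONST → push 7
BINARY_OP + → 26 + 7 = 33
STORE_FAST v → v=33
LOAD_CONST → push 0
STORE_FAST i → i=0
LOAD_FAST i → push 0
LOAD_CONST → push 4
COMPARE_OP bool(<) → 0 vs 4 = True
POP_JUMP_IF_FALSE → pop True; no jump
LOAD_FAST x → push 26
LOAD_CONST → push 1
BINARY_OP >> → 26 >> 1 = 13
STORE_FAST x → x=13
LOAD_FAST_LOAD_FAST x,x → push 13,13
BINARY_OP + → 13 + 13 = 26
STORE_FAST x → x=26
LOAD_FAST i → push 0
LOAD_CONST → push 1
BINARY_OP + → 0 + 1 = 1
STORE_FAST i → i=1
LOAD_FAST i → push 1
LOAD_CONST → push 4
COMPARE_OP bool(<) → 1 vs 4 = True
POP_JUMP_IF_FALSE → pop True; no jump
LOAD_FAST x → push 26
LOAD_CONST → push 1
BINARY_OP >> → 26 >> 1 = 13
STORE_FAST x → x=13
LOAD_FAST_LOAD_FAST x,x → push 13,13
BINARY_OP + → 13 + 13 = 26
STORE_FAST x → x=26
LOAD_FAST i → push 1
LOAD_CONST → push 1
BINARY_OP + → 1 + 1 = 2
STORE_FAST i → i=2
LOAD_FAST i → push 2
LOAD_CONST → push 4
COMPARE_OP bool(<) → 2 vs 4 = True
POP_JUMP_IF_FALSE → pop True; no jump
LOAD_FAST x → push 26
LOAD_CONST → push 1
BINARY_OP >> → 26 >> 1 = 13
STORE_FAST x → x=13
LOAD_FAST_LOAD_FAST x,x → push 13,13
BINARY_OP + → 13 + 13 = 26
STORE_FAST x → x=26
LOAD_FAST i → push 2
LOAD_CONST → push 1
BINARY_OP + → 2 + 1 = 3
STORE_FAST i → i=3
LOAD_FAST i → push 3
LOAD_CONST → push 4
COMPARE_OP bool(<) → 3 vs 4 = True
POP_JUMP_IF_FALSE → pop True; no jump
LOAD_FAST x → push 26
LOAD_CONST → push 1
BINARY_OP >> → 26 >> 1 = 13
STORE_FAST x → x=13
LOAD_FAST_LOAD_FAST x,x → push 13,13
BINARY_OP + → 13 + 13 = 26
STORE_FAST x → x=26
LOAD_FAST i → push 3
LOAD_CONST → push 1
BINARY_OP + → 3 + 1 = 4
STORE_FAST i → i=4
LOAD_FAST i → push 4
LOAD_CONST → push 4
COMPARE_OP bool(<) → 4 vs 4 = False
POP_JUMP_IF_FALSE → pop False; jump
LOAD_FAST x → push 26
RETURN_VALUE → return 26.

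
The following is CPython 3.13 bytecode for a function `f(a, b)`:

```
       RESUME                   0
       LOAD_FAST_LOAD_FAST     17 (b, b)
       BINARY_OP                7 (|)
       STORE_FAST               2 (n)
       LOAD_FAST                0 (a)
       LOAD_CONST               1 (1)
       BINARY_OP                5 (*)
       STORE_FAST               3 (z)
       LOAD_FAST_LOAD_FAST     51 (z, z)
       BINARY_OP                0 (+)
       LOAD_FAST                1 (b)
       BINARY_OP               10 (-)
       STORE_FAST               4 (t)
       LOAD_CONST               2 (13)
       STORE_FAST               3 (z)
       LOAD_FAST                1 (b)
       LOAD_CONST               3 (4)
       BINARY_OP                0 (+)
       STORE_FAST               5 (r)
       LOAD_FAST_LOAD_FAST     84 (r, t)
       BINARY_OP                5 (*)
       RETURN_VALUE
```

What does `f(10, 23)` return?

-81

LOAD_FAST_LOAD_FAST b,b → push 23,23. Stack: [23, 23]
BINARY_OP | → 23 | 23 = 23. Stack: [23]
STORE_FAST n → n=23. Stack: []
LOAD_FAST a → push 10. Stack: [10]
LOAD_CONST → push 1. Stack: [10, 1]
BINARY_OP * → 10 * 1 = 10. Stack: [10]
STORE_FAST z → z=10. Stack: []
LOAD_FAST_LOAD_FAST z,z → push 10,10. Stack: [10, 10]
BINARY_OP + → 10 + 10 = 20. Stack: [20]
LOAD_FAST b → push 23. Stack: [20, 23]
BINARY_OP - → 20 - 23 = -3. Stack: [-3]
STORE_FAST t → t=-3. Stack: []
LOAD_CONST → push 13. Stack: [13]
STORE_FAST z → z=13. Stack: []
LOAD_FAST b → push 23. Stack: [23]
LOAD_CONST → push 4. Stack: [23, 4]
BINARY_OP + → 23 + 4 = 27. Stack: [27]
STORE_FAST r → r=27. Stack: []
LOAD_FAST_LOAD_FAST r,t → push 27,-3. Stack: [27, -3]
BINARY_OP * → 27 * -3 = -81. Stack: [-81]
RETURN_VALUE → return -81.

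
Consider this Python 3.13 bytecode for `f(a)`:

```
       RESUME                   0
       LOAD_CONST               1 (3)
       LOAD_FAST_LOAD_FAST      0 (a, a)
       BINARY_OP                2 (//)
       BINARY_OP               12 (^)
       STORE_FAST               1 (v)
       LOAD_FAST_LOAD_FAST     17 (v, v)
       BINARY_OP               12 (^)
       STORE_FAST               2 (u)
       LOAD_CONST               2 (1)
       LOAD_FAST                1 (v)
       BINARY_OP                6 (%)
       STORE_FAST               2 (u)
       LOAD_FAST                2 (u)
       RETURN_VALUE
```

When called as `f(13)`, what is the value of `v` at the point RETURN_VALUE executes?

LOAD_CONST → push 3. Stack: [3]
LOAD_FAST_LOAD_FAST a,a → push 13,13. Stack: [3, 13, 13]
BINARY_OP // → 13 // 13 = 1. Stack: [3, 1]
BINARY_OP ^ → 3 ^ 1 = 2. Stack: [2]
STORE_FAST v → v=2. Stack: []
LOAD_FAST_LOAD_FAST v,v → push 2,2. Stack: [2, 2]
BINARY_OP ^ → 2 ^ 2 = 0. Stack: [0]
STORE_FAST u → u=0. Stack: []
LOAD_CONST → push 1. Stack: [1]
LOAD_FAST v → push 2. Stack: [1, 2]
BINARY_OP % → 1 % 2 = 1. Stack: [1]
STORE_FAST u → u=1. Stack: []
LOAD_FAST u → push 1. Stack: [1]
RETURN_VALUE → return 1.

2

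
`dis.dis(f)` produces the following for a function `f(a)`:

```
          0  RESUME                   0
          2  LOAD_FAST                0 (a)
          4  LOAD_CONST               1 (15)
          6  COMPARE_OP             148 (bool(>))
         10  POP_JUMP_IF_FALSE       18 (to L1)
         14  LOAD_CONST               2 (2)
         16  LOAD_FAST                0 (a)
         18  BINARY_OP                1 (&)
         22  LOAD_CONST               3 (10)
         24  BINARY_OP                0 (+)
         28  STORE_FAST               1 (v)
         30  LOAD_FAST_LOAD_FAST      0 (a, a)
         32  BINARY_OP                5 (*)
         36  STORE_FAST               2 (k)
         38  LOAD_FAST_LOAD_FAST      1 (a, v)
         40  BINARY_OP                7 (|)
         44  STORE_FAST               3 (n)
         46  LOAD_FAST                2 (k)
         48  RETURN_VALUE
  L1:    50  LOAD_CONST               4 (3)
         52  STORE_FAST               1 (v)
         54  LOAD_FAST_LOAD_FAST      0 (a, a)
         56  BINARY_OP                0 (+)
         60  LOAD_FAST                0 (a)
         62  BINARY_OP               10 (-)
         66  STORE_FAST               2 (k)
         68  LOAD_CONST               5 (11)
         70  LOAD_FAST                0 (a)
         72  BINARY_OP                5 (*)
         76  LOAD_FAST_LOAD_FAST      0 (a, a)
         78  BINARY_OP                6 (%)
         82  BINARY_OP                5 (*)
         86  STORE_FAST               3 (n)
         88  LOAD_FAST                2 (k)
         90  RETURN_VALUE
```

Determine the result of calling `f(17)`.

289

LOAD_FAST a → push 17. Stack: [17]
LOAD_CONST → push 15. Stack: [17, 15]
COMPARE_OP bool(>) → 17 vs 15 = True. Stack: [True]
POP_JUMP_IF_FALSE → pop True; no jump. Stack: []
LOAD_CONST → push 2. Stack: [2]
LOAD_FAST a → push 17. Stack: [2, 17]
BINARY_OP & → 2 & 17 = 0. Stack: [0]
LOAD_CONST → push 10. Stack: [0, 10]
BINARY_OP + → 0 + 10 = 10. Stack: [10]
STORE_FAST v → v=10. Stack: []
LOAD_FAST_LOAD_FAST a,a → push 17,17. Stack: [17, 17]
BINARY_OP * → 17 * 17 = 289. Stack: [289]
STORE_FAST k → k=289. Stack: []
LOAD_FAST_LOAD_FAST a,v → push 17,10. Stack: [17, 10]
BINARY_OP | → 17 | 10 = 27. Stack: [27]
STORE_FAST n → n=27. Stack: []
LOAD_FAST k → push 289. Stack: [289]
RETURN_VALUE → return 289.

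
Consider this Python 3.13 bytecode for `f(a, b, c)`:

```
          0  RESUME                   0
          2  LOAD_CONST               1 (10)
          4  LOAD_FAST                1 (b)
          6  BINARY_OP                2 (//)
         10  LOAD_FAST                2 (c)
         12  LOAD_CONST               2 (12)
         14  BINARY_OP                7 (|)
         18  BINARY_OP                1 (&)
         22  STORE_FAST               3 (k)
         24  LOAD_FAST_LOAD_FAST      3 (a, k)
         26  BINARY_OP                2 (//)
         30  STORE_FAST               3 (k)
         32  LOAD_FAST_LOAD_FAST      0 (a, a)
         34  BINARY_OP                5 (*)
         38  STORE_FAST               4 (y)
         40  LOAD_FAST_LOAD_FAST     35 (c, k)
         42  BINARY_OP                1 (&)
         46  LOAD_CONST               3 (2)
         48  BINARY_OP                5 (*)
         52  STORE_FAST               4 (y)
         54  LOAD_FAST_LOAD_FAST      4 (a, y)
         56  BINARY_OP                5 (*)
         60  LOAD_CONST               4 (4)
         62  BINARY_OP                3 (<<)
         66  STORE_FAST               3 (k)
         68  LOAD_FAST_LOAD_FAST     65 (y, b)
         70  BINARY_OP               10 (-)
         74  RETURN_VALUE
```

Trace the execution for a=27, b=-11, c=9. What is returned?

LOAD_CONST → push 10. Stack: [10]
LOAD_FAST b → push -11. Stack: [10, -11]
BINARY_OP // → 10 // -11 = -1. Stack: [-1]
LOAD_FAST c → push 9. Stack: [-1, 9]
LOAD_CONST → push 12. Stack: [-1, 9, 12]
BINARY_OP | → 9 | 12 = 13. Stack: [-1, 13]
BINARY_OP & → -1 & 13 = 13. Stack: [13]
STORE_FAST k → k=13. Stack: []
LOAD_FAST_LOAD_FAST a,k → push 27,13. Stack: [27, 13]
BINARY_OP // → 27 // 13 = 2. Stack: [2]
STORE_FAST k → k=2. Stack: []
LOAD_FAST_LOAD_FAST a,a → push 27,27. Stack: [27, 27]
BINARY_OP * → 27 * 27 = 729. Stack: [729]
STORE_FAST y → y=729. Stack: []
LOAD_FAST_LOAD_FAST c,k → push 9,2. Stack: [9, 2]
BINARY_OP & → 9 & 2 = 0. Stack: [0]
LOAD_CONST → push 2. Stack: [0, 2]
BINARY_OP * → 0 * 2 = 0. Stack: [0]
STORE_FAST y → y=0. Stack: []
LOAD_FAST_LOAD_FAST a,y → push 27,0. Stack: [27, 0]
BINARY_OP * → 27 * 0 = 0. Stack: [0]
LOAD_CONST → push 4. Stack: [0, 4]
BINARY_OP << → 0 << 4 = 0. Stack: [0]
STORE_FAST k → k=0. Stack: []
LOAD_FAST_LOAD_FAST y,b → push 0,-11. Stack: [0, -11]
BINARY_OP - → 0 - -11 = 11. Stack: [11]
RETURN_VALUE → return 11.

11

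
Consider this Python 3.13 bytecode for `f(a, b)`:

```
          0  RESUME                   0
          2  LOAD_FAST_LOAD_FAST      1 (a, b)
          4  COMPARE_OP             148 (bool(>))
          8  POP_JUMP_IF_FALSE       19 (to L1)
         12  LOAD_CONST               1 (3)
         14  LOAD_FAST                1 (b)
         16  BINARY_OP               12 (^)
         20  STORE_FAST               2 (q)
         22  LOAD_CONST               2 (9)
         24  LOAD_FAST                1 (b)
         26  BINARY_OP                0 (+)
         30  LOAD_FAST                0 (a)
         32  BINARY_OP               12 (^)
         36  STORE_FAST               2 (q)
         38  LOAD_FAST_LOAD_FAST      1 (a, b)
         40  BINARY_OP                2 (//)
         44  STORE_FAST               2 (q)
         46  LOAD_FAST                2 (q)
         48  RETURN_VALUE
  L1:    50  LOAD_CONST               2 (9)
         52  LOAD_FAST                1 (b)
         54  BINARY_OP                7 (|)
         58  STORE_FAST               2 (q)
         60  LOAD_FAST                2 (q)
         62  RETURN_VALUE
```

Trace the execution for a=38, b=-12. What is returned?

LOAD_FAST_LOAD_FAST a,b → push 38,-12. Stack: [38, -12]
COMPARE_OP bool(>) → 38 vs -12 = True. Stack: [True]
POP_JUMP_IF_FALSE → pop True; no jump. Stack: []
LOAD_CONST → push 3. Stack: [3]
LOAD_FAST b → push -12. Stack: [3, -12]
BINARY_OP ^ → 3 ^ -12 = -9. Stack: [-9]
STORE_FAST q → q=-9. Stack: []
LOAD_CONST → push 9. Stack: [9]
LOAD_FAST b → push -12. Stack: [9, -12]
BINARY_OP + → 9 + -12 = -3. Stack: [-3]
LOAD_FAST a → push 38. Stack: [-3, 38]
BINARY_OP ^ → -3 ^ 38 = -37. Stack: [-37]
STORE_FAST q → q=-37. Stack: []
LOAD_FAST_LOAD_FAST a,b → push 38,-12. Stack: [38, -12]
BINARY_OP // → 38 // -12 = -4. Stack: [-4]
STORE_FAST q → q=-4. Stack: []
LOAD_FAST q → push -4. Stack: [-4]
RETURN_VALUE → return -4.

-4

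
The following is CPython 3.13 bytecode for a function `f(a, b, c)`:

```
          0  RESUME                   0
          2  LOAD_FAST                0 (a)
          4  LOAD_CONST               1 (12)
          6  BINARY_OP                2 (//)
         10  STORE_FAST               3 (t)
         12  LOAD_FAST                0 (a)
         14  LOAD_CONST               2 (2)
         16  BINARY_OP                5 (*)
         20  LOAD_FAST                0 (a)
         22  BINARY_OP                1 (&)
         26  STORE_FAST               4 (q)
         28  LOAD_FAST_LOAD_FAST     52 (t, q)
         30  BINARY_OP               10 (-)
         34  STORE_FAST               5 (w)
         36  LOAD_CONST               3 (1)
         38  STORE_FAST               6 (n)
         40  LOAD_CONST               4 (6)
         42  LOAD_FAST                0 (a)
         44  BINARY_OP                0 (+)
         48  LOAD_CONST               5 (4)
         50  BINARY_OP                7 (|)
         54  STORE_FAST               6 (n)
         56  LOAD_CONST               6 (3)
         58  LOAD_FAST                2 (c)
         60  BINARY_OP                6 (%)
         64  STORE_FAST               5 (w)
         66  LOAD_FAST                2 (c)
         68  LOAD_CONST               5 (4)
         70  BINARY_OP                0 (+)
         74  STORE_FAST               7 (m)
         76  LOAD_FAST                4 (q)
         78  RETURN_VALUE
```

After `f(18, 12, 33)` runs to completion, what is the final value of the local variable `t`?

LOAD_FAST a → push 18. Stack: [18]
LOAD_CONST → push 12. Stack: [18, 12]
BINARY_OP // → 18 // 12 = 1. Stack: [1]
STORE_FAST t → t=1. Stack: []
LOAD_FAST a → push 18. Stack: [18]
LOAD_CONST → push 2. Stack: [18, 2]
BINARY_OP * → 18 * 2 = 36. Stack: [36]
LOAD_FAST a → push 18. Stack: [36, 18]
BINARY_OP & → 36 & 18 = 0. Stack: [0]
STORE_FAST q → q=0. Stack: []
LOAD_FAST_LOAD_FAST t,q → push 1,0. Stack: [1, 0]
BINARY_OP - → 1 - 0 = 1. Stack: [1]
STORE_FAST w → w=1. Stack: []
LOAD_CONST → push 1. Stack: [1]
STORE_FAST n → n=1. Stack: []
LOAD_CONST → push 6. Stack: [6]
LOAD_FAST a → push 18. Stack: [6, 18]
BINARY_OP + → 6 + 18 = 24. Stack: [24]
LOAD_CONST → push 4. Stack: [24, 4]
BINARY_OP | → 24 | 4 = 28. Stack: [28]
STORE_FAST n → n=28. Stack: []
LOAD_CONST → push 3. Stack: [3]
LOAD_FAST c → push 33. Stack: [3, 33]
BINARY_OP % → 3 % 33 = 3. Stack: [3]
STORE_FAST w → w=3. Stack: []
LOAD_FAST c → push 33. Stack: [33]
LOAD_CONST → push 4. Stack: [33, 4]
BINARY_OP + → 33 + 4 = 37. Stack: [37]
STORE_FAST m → m=37. Stack: []
LOAD_FAST q → push 0. Stack: [0]
RETURN_VALUE → return 0.

1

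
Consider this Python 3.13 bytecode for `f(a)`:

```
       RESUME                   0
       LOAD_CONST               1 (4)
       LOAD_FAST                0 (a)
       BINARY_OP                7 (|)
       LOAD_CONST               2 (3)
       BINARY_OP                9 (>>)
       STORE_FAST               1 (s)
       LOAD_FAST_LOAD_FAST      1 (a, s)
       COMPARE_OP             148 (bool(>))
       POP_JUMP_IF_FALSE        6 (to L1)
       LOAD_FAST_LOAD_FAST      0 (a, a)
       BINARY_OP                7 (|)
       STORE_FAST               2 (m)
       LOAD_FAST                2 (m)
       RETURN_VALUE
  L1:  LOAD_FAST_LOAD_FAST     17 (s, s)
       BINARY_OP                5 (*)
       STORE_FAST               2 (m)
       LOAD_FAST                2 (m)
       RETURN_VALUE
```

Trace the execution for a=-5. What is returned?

1

LOAD_CONST → push 4. Stack: [4]
LOAD_FAST a → push -5. Stack: [4, -5]
BINARY_OP | → 4 | -5 = -1. Stack: [-1]
LOAD_CONST → push 3. Stack: [-1, 3]
BINARY_OP >> → -1 >> 3 = -1. Stack: [-1]
STORE_FAST s → s=-1. Stack: []
LOAD_FAST_LOAD_FAST a,s → push -5,-1. Stack: [-5, -1]
COMPARE_OP bool(>) → -5 vs -1 = False. Stack: [False]
POP_JUMP_IF_FALSE → pop False; jump. Stack: []
LOAD_FAST_LOAD_FAST s,s → push -1,-1. Stack: [-1, -1]
BINARY_OP * → -1 * -1 = 1. Stack: [1]
STORE_FAST m → m=1. Stack: []
LOAD_FAST m → push 1. Stack: [1]
RETURN_VALUE → return 1.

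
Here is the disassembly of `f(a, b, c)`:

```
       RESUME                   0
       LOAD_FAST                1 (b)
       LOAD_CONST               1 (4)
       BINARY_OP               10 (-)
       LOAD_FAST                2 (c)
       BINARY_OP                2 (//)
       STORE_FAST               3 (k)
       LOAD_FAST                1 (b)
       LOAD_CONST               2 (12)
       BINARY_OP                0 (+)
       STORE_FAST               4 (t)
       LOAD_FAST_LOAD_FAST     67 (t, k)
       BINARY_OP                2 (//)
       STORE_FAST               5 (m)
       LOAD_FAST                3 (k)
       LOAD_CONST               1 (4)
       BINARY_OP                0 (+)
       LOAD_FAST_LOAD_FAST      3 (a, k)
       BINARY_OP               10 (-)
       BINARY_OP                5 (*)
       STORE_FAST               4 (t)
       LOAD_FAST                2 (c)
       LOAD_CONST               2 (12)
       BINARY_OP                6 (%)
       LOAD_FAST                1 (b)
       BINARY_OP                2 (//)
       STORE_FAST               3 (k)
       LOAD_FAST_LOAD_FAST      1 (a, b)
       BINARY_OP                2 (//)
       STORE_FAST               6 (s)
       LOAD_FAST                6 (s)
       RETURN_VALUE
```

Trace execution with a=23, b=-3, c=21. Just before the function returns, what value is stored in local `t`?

72

LOAD_FAST b → push -3. Stack: [-3]
LOAD_CONST → push 4. Stack: [-3, 4]
BINARY_OP - → -3 - 4 = -7. Stack: [-7]
LOAD_FAST c → push 21. Stack: [-7, 21]
BINARY_OP // → -7 // 21 = -1. Stack: [-1]
STORE_FAST k → k=-1. Stack: []
LOAD_FAST b → push -3. Stack: [-3]
LOAD_CONST → push 12. Stack: [-3, 12]
BINARY_OP + → -3 + 12 = 9. Stack: [9]
STORE_FAST t → t=9. Stack: []
LOAD_FAST_LOAD_FAST t,k → push 9,-1. Stack: [9, -1]
BINARY_OP // → 9 // -1 = -9. Stack: [-9]
STORE_FAST m → m=-9. Stack: []
LOAD_FAST k → push -1. Stack: [-1]
LOAD_CONST → push 4. Stack: [-1, 4]
BINARY_OP + → -1 + 4 = 3. Stack: [3]
LOAD_FAST_LOAD_FAST a,k → push 23,-1. Stack: [3, 23, -1]
BINARY_OP - → 23 - -1 = 24. Stack: [3, 24]
BINARY_OP * → 3 * 24 = 72. Stack: [72]
STORE_FAST t → t=72. Stack: []
LOAD_FAST c → push 21. Stack: [21]
LOAD_CONST → push 12. Stack: [21, 12]
BINARY_OP % → 21 % 12 = 9. Stack: [9]
LOAD_FAST b → push -3. Stack: [9, -3]
BINARY_OP // → 9 // -3 = -3. Stack: [-3]
STORE_FAST k → k=-3. Stack: []
LOAD_FAST_LOAD_FAST a,b → push 23,-3. Stack: [23, -3]
BINARY_OP // → 23 // -3 = -8. Stack: [-8]
STORE_FAST s → s=-8. Stack: []
LOAD_FAST s → push -8. Stack: [-8]
RETURN_VALUE → return -8.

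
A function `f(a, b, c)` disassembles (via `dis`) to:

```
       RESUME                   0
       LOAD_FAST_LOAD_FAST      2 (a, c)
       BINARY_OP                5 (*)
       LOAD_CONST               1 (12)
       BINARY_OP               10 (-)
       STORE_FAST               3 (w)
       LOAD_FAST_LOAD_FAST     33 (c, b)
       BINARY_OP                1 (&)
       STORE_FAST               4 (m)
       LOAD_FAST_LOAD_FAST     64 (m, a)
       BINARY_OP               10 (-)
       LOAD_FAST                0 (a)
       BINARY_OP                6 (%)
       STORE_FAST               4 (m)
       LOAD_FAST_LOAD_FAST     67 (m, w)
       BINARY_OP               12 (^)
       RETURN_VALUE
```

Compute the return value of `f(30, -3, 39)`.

1153

LOAD_FAST_LOAD_FAST a,c → push 30,39. Stack: [30, 39]
BINARY_OP * → 30 * 39 = 1170. Stack: [1170]
LOAD_CONST → push 12. Stack: [1170, 12]
BINARY_OP - → 1170 - 12 = 1158. Stack: [1158]
STORE_FAST w → w=1158. Stack: []
LOAD_FAST_LOAD_FAST c,b → push 39,-3. Stack: [39, -3]
BINARY_OP & → 39 & -3 = 37. Stack: [37]
STORE_FAST m → m=37. Stack: []
LOAD_FAST_LOAD_FAST m,a → push 37,30. Stack: [37, 30]
BINARY_OP - → 37 - 30 = 7. Stack: [7]
LOAD_FAST a → push 30. Stack: [7, 30]
BINARY_OP % → 7 % 30 = 7. Stack: [7]
STORE_FAST m → m=7. Stack: []
LOAD_FAST_LOAD_FAST m,w → push 7,1158. Stack: [7, 1158]
BINARY_OP ^ → 7 ^ 1158 = 1153. Stack: [1153]
RETURN_VALUE → return 1153.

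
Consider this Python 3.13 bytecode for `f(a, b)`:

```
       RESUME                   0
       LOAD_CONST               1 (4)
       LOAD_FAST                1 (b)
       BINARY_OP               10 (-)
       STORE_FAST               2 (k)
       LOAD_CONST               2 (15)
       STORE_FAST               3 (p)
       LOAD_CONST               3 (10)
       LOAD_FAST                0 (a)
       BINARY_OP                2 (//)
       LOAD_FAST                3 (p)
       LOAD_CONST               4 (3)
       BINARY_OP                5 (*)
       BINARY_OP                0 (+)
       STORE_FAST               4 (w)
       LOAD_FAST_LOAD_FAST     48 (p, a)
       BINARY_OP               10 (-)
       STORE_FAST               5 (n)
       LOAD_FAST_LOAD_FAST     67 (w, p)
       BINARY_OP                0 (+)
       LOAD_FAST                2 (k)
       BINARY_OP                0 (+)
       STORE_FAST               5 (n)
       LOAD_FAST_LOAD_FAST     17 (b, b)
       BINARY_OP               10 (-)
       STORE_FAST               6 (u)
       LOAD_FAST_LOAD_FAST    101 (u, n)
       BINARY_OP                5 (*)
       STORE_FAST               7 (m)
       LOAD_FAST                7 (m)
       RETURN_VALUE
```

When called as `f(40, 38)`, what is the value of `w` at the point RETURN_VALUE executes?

LOAD_CONST → push 4. Stack: [4]
LOAD_FAST b → push 38. Stack: [4, 38]
BINARY_OP - → 4 - 38 = -34. Stack: [-34]
STORE_FAST k → k=-34. Stack: []
LOAD_CONST → push 15. Stack: [15]
STORE_FAST p → p=15. Stack: []
LOAD_CONST → push 10. Stack: [10]
LOAD_FAST a → push 40. Stack: [10, 40]
BINARY_OP // → 10 // 40 = 0. Stack: [0]
LOAD_FAST p → push 15. Stack: [0, 15]
LOAD_CONST → push 3. Stack: [0, 15, 3]
BINARY_OP * → 15 * 3 = 45. Stack: [0, 45]
BINARY_OP + → 0 + 45 = 45. Stack: [45]
STORE_FAST w → w=45. Stack: []
LOAD_FAST_LOAD_FAST p,a → push 15,40. Stack: [15, 40]
BINARY_OP - → 15 - 40 = -25. Stack: [-25]
STORE_FAST n → n=-25. Stack: []
LOAD_FAST_LOAD_FAST w,p → push 45,15. Stack: [45, 15]
BINARY_OP + → 45 + 15 = 60. Stack: [60]
LOAD_FAST k → push -34. Stack: [60, -34]
BINARY_OP + → 60 + -34 = 26. Stack: [26]
STORE_FAST n → n=26. Stack: []
LOAD_FAST_LOAD_FAST b,b → push 38,38. Stack: [38, 38]
BINARY_OP - → 38 - 38 = 0. Stack: [0]
STORE_FAST u → u=0. Stack: []
LOAD_FAST_LOAD_FAST u,n → push 0,26. Stack: [0, 26]
BINARY_OP * → 0 * 26 = 0. Stack: [0]
STORE_FAST m → m=0. Stack: []
LOAD_FAST m → push 0. Stack: [0]
RETURN_VALUE → return 0.

45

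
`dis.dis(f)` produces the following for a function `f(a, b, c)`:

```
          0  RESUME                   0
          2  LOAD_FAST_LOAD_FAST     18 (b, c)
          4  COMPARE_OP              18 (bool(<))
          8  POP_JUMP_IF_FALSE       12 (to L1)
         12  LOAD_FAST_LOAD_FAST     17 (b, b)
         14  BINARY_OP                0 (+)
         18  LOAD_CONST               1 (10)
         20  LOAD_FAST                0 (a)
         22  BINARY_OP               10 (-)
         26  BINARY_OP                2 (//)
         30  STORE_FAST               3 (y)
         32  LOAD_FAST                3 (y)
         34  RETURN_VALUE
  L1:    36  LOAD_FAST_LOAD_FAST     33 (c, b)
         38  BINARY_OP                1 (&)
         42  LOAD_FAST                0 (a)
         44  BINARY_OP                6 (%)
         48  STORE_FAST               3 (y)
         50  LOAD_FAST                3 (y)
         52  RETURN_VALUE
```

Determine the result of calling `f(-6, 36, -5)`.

LOAD_FAST_LOAD_FAST b,c → push 36,-5. Stack: [36, -5]
COMPARE_OP bool(<) → 36 vs -5 = False. Stack: [False]
POP_JUMP_IF_FALSE → pop False; jump. Stack: []
LOAD_FAST_LOAD_FAST c,b → push -5,36. Stack: [-5, 36]
BINARY_OP & → -5 & 36 = 32. Stack: [32]
LOAD_FAST a → push -6. Stack: [32, -6]
BINARY_OP % → 32 % -6 = -4. Stack: [-4]
STORE_FAST y → y=-4. Stack: []
LOAD_FAST y → push -4. Stack: [-4]
RETURN_VALUE → return -4.

-4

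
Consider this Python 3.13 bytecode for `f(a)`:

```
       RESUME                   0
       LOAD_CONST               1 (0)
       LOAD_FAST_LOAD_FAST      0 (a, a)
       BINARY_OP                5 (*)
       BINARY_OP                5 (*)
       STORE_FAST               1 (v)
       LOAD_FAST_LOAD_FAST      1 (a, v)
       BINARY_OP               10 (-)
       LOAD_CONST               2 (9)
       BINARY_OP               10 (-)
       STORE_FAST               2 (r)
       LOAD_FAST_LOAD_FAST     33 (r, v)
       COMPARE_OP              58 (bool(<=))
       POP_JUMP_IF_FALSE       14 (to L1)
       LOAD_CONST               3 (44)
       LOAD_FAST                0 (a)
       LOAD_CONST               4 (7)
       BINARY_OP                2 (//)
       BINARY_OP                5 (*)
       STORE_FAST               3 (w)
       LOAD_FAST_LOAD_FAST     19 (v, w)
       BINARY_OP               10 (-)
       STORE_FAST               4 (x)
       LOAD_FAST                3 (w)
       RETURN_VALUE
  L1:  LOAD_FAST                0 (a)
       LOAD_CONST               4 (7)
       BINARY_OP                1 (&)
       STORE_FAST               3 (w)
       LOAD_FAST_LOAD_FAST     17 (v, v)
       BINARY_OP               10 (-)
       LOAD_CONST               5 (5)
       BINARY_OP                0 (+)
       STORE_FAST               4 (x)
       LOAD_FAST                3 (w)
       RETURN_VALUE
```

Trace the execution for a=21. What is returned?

5

LOAD_CONST → push 0. Stack: [0]
LOAD_FAST_LOAD_FAST a,a → push 21,21. Stack: [0, 21, 21]
BINARY_OP * → 21 * 21 = 441. Stack: [0, 441]
BINARY_OP * → 0 * 441 = 0. Stack: [0]
STORE_FAST v → v=0. Stack: []
LOAD_FAST_LOAD_FAST a,v → push 21,0. Stack: [21, 0]
BINARY_OP - → 21 - 0 = 21. Stack: [21]
LOAD_CONST → push 9. Stack: [21, 9]
BINARY_OP - → 21 - 9 = 12. Stack: [12]
STORE_FAST r → r=12. Stack: []
LOAD_FAST_LOAD_FAST r,v → push 12,0. Stack: [12, 0]
COMPARE_OP bool(<=) → 12 vs 0 = False. Stack: [False]
POP_JUMP_IF_FALSE → pop False; jump. Stack: []
LOAD_FAST a → push 21. Stack: [21]
LOAD_CONST → push 7. Stack: [21, 7]
BINARY_OP & → 21 & 7 = 5. Stack: [5]
STORE_FAST w → w=5. Stack: []
LOAD_FAST_LOAD_FAST v,v → push 0,0. Stack: [0, 0]
BINARY_OP - → 0 - 0 = 0. Stack: [0]
LOAD_CONST → push 5. Stack: [0, 5]
BINARY_OP + → 0 + 5 = 5. Stack: [5]
STORE_FAST x → x=5. Stack: []
LOAD_FAST w → push 5. Stack: [5]
RETURN_VALUE → return 5.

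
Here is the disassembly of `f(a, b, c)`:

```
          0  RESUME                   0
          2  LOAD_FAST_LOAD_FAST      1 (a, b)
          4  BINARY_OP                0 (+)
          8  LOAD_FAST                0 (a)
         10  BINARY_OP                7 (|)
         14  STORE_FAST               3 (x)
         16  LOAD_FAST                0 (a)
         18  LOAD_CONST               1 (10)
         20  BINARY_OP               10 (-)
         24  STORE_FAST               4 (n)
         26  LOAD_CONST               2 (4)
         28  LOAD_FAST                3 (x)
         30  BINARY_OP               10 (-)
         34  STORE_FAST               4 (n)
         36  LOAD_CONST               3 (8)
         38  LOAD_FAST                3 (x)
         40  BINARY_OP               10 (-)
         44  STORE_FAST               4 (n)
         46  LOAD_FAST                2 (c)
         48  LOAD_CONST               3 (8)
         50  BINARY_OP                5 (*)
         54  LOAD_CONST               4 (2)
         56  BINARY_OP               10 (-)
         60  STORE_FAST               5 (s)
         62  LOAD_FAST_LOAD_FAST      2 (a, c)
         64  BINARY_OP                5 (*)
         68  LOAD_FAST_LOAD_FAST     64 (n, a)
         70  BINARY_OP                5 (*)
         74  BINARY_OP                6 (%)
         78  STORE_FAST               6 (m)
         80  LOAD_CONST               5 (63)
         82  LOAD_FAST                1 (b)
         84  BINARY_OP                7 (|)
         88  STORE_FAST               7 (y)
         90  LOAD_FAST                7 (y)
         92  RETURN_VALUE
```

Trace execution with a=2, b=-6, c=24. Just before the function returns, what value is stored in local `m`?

8

LOAD_FAST_LOAD_FAST a,b → push 2,-6. Stack: [2, -6]
BINARY_OP + → 2 + -6 = -4. Stack: [-4]
LOAD_FAST a → push 2. Stack: [-4, 2]
BINARY_OP | → -4 | 2 = -2. Stack: [-2]
STORE_FAST x → x=-2. Stack: []
LOAD_FAST a → push 2. Stack: [2]
LOAD_CONST → push 10. Stack: [2, 10]
BINARY_OP - → 2 - 10 = -8. Stack: [-8]
STORE_FAST n → n=-8. Stack: []
LOAD_CONST → push 4. Stack: [4]
LOAD_FAST x → push -2. Stack: [4, -2]
BINARY_OP - → 4 - -2 = 6. Stack: [6]
STORE_FAST n → n=6. Stack: []
LOAD_CONST → push 8. Stack: [8]
LOAD_FAST x → push -2. Stack: [8, -2]
BINARY_OP - → 8 - -2 = 10. Stack: [10]
STORE_FAST n → n=10. Stack: []
LOAD_FAST c → push 24. Stack: [24]
LOAD_CONST → push 8. Stack: [24, 8]
BINARY_OP * → 24 * 8 = 192. Stack: [192]
LOAD_CONST → push 2. Stack: [192, 2]
BINARY_OP - → 192 - 2 = 190. Stack: [190]
STORE_FAST s → s=190. Stack: []
LOAD_FAST_LOAD_FAST a,c → push 2,24. Stack: [2, 24]
BINARY_OP * → 2 * 24 = 48. Stack: [48]
LOAD_FAST_LOAD_FAST n,a → push 10,2. Stack: [48, 10, 2]
BINARY_OP * → 10 * 2 = 20. Stack: [48, 20]
BINARY_OP % → 48 % 20 = 8. Stack: [8]
STORE_FAST m → m=8. Stack: []
LOAD_CONST → push 63. Stack: [63]
LOAD_FAST b → push -6. Stack: [63, -6]
BINARY_OP | → 63 | -6 = -1. Stack: [-1]
STORE_FAST y → y=-1. Stack: []
LOAD_FAST y → push -1. Stack: [-1]
RETURN_VALUE → return -1.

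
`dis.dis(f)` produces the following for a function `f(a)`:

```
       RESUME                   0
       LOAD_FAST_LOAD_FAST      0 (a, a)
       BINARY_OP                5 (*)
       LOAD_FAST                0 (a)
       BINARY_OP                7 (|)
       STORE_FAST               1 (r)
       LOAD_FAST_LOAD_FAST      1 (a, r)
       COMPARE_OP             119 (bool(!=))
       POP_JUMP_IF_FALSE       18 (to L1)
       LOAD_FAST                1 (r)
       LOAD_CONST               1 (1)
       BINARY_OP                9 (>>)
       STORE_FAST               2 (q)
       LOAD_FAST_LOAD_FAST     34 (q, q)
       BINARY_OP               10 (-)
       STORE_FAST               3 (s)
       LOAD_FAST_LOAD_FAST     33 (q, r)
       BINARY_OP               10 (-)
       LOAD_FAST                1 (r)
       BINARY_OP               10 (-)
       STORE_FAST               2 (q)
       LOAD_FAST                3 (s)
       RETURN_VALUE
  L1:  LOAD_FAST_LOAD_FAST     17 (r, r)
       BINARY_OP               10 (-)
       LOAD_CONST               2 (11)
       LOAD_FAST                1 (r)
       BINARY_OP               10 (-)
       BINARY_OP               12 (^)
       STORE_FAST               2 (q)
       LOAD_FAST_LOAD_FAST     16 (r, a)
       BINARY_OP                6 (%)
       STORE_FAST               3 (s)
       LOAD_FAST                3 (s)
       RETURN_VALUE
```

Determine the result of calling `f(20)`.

0

LOAD_FAST_LOAD_FAST a,a → push 20,20. Stack: [20, 20]
BINARY_OP * → 20 * 20 = 400. Stack: [400]
LOAD_FAST a → push 20. Stack: [400, 20]
BINARY_OP | → 400 | 20 = 404. Stack: [404]
STORE_FAST r → r=404. Stack: []
LOAD_FAST_LOAD_FAST a,r → push 20,404. Stack: [20, 404]
COMPARE_OP bool(!=) → 20 vs 404 = True. Stack: [True]
POP_JUMP_IF_FALSE → pop True; no jump. Stack: []
LOAD_FAST r → push 404. Stack: [404]
LOAD_CONST → push 1. Stack: [404, 1]
BINARY_OP >> → 404 >> 1 = 202. Stack: [202]
STORE_FAST q → q=202. Stack: []
LOAD_FAST_LOAD_FAST q,q → push 202,202. Stack: [202, 202]
BINARY_OP - → 202 - 202 = 0. Stack: [0]
STORE_FAST s → s=0. Stack: []
LOAD_FAST_LOAD_FAST q,r → push 202,404. Stack: [202, 404]
BINARY_OP - → 202 - 404 = -202. Stack: [-202]
LOAD_FAST r → push 404. Stack: [-202, 404]
BINARY_OP - → -202 - 404 = -606. Stack: [-606]
STORE_FAST q → q=-606. Stack: []
LOAD_FAST s → push 0. Stack: [0]
RETURN_VALUE → return 0.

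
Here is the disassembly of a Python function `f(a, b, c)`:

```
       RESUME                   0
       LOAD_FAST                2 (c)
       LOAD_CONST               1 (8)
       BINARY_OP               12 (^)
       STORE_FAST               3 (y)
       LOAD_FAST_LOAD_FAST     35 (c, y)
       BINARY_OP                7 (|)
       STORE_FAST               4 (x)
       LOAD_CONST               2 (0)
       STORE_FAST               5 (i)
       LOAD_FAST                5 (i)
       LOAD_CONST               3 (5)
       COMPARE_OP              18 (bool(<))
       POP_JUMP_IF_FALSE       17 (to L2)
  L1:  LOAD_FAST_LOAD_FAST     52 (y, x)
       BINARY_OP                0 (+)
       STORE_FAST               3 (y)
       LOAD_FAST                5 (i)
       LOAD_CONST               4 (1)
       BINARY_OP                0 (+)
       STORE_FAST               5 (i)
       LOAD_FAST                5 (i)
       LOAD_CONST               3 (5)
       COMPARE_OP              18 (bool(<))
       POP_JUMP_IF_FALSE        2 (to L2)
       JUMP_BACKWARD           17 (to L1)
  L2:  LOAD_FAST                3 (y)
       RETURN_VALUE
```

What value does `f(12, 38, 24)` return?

136

LOAD_FAST c → push 24
LOAD_CONST → push 8
BINARY_OP ^ → 24 ^ 8 = 16
STORE_FAST y → y=16
LOAD_FAST_LOAD_FAST c,y → push 24,16
BINARY_OP | → 24 | 16 = 24
STORE_FAST x → x=24
LOAD_CONST → push 0
STORE_FAST i → i=0
LOAD_FAST i → push 0
LOAD_CONST → push 5
COMPARE_OP bool(<) → 0 vs 5 = True
POP_JUMP_IF_FALSE → pop True; no jump
LOAD_FAST_LOAD_FAST y,x → push 16,24
BINARY_OP + → 16 + 24 = 40
STORE_FAST y → y=40
LOAD_FAST i → push 0
LOAD_CONST → push 1
BINARY_OP + → 0 + 1 = 1
STORE_FAST i → i=1
LOAD_FAST i → push 1
LOAD_CONST → push 5
COMPARE_OP bool(<) → 1 vs 5 = True
POP_JUMP_IF_FALSE → pop True; no jump
LOAD_FAST_LOAD_FAST y,x → push 40,24
BINARY_OP + → 40 + 24 = 64
STORE_FAST y → y=64
LOAD_FAST i → push 1
LOAD_CONST → push 1
BINARY_OP + → 1 + 1 = 2
STORE_FAST i → i=2
LOAD_FAST i → push 2
LOAD_CONST → push 5
COMPARE_OP bool(<) → 2 vs 5 = True
POP_JUMP_IF_FALSE → pop True; no jump
LOAD_FAST_LOAD_FAST y,x → push 64,24
BINARY_OP + → 64 + 24 = 88
STORE_FAST y → y=88
LOAD_FAST i → push 2
LOAD_CONST → push 1
BINARY_OP + → 2 + 1 = 3
STORE_FAST i → i=3
LOAD_FAST i → push 3
LOAD_CONST → push 5
COMPARE_OP bool(<) → 3 vs 5 = True
POP_JUMP_IF_FALSE → pop True; no jump
LOAD_FAST_LOAD_FAST y,x → push 88,24
BINARY_OP + → 88 + 24 = 112
STORE_FAST y → y=112
LOAD_FAST i → push 3
LOAD_CONST → push 1
BINARY_OP + → 3 + 1 = 4
STORE_FAST i → i=4
LOAD_FAST i → push 4
LOAD_CONST → push 5
COMPARE_OP bool(<) → 4 vs 5 = True
POP_JUMP_IF_FALSE → pop True; no jump
LOAD_FAST_LOAD_FAST y,x → push 112,24
BINARY_OP + → 112 + 24 = 136
STORE_FAST y → y=136
LOAD_FAST i → push 4
LOAD_CONST → push 1
BINARY_OP + → 4 + 1 = 5
STORE_FAST i → i=5
LOAD_FAST i → push 5
LOAD_CONST → push 5
COMPARE_OP bool(<) → 5 vs 5 = False
POP_JUMP_IF_FALSE → pop False; jump
LOAD_FAST y → push 136
RETURN_VALUE → return 136.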